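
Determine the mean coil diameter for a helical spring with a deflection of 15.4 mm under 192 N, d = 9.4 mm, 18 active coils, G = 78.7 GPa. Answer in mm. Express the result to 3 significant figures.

69.9 mm

Required rate k = F/δ = 192/15.4 = 12.468 N/mm
D = (Gd⁴/(8N_a·k))^(1/3) = (78.7×10³·9.4⁴/(8·18·12.468))^(1/3)
  = (342250)^(1/3) = 69.9489 mm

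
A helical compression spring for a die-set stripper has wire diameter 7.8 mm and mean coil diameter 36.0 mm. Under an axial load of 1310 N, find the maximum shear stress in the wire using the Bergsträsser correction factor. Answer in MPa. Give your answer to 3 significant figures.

Spring index C = D/d = 36.0/7.8 = 4.6154
K_B = (4C+2)/(4C−3) = 20.462/15.462 = 1.3234
τ₀ = 8FD/(πd³) = 8·1310·36.0/(π·7.8³) = 377280/1490.8 = 253.06 MPa
τ_max = K·τ₀ = 1.3234 × 253.06 = 334.9 MPa

335 MPa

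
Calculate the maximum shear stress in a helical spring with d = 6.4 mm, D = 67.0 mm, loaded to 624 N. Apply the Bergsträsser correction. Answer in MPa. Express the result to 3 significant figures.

Spring index C = D/d = 67.0/6.4 = 10.4688
K_B = (4C+2)/(4C−3) = 43.875/38.875 = 1.1286
τ₀ = 8FD/(πd³) = 8·624·67.0/(π·6.4³) = 334464/823.55 = 406.12 MPa
τ_max = K·τ₀ = 1.1286 × 406.12 = 458.36 MPa

458 MPa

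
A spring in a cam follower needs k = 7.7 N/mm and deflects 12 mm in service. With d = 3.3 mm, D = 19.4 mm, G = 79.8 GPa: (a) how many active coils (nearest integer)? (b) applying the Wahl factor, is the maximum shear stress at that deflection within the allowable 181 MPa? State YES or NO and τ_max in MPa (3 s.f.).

N_a = Gd⁴/(8D³k) = (79.8×10³)(3.3⁴)/(8·19.4³·7.7) = 21.04 → N_a = 21
Actual rate k = Gd⁴/(8D³·21) = 7.7151 N/mm
Working load F = kδ = 7.7151·12 = 92.582 N
C = 19.4/3.3 = 5.8788; K_W = (4C−1)/(4C−4)+0.615/C = 1.2583
τ_max = K_W·8FD/(πd³) = 1.2583·127.27 = 160.15 MPa
τ_max ≤ 181 MPa → acceptable

(a) 21 coils; (b) YES, τ_max = 160 MPa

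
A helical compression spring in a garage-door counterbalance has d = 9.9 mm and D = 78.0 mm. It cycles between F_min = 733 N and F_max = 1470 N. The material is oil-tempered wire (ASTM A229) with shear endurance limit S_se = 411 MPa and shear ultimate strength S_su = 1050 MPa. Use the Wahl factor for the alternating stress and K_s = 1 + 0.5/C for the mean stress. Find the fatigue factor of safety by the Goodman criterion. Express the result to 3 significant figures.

2.24

C = D/d = 78.0/9.9 = 7.8788; K_W = (4C−1)/(4C−4)+0.615/C = 1.1871; K_s = 1+0.5/C = 1.0635
F_a = (F_max−F_min)/2 = 368.5 N; F_m = (F_max+F_min)/2 = 1101.5 N
τ_a = K_W·8F_aD/(πd³) = 1.1871 × 75.434 = 89.547 MPa
τ_m = K_s·8F_mD/(πd³) = 1.0635 × 225.48 = 239.79 MPa
Goodman: 1/n_f = τ_a/S_se + τ_m/S_su = 89.547/411 + 239.79/1050 = 0.21788 + 0.22837 = 0.44625
n_f = 1/0.44625 = 2.241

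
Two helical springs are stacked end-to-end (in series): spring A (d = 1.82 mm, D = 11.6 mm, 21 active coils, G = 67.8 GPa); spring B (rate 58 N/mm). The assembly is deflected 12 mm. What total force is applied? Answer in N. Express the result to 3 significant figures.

k_A = Gd⁴/(8D³N_a) = (67.8×10³)(1.82⁴)/(8·11.6³·21) = 2.8368 N/mm
Series: 1/k_eq = 1/2.8368 + 1/58 = 0.36975; k_eq = 2.7045 N/mm
F = k_eq·δ = 2.7045·12 = 32.454 N

32.5 N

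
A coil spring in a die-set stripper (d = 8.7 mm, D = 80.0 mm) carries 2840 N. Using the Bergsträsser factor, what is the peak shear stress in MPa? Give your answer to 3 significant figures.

Spring index C = D/d = 80.0/8.7 = 9.1954
K_B = (4C+2)/(4C−3) = 38.782/33.782 = 1.1480
τ₀ = 8FD/(πd³) = 8·2840·80.0/(π·8.7³) = 1.8176e+06/2068.7 = 878.6 MPa
τ_max = K·τ₀ = 1.1480 × 878.6 = 1008.6 MPa

1010 MPa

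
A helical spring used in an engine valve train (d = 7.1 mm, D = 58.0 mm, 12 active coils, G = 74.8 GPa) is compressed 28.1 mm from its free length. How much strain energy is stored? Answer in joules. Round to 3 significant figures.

k = Gd⁴/(8D³N_a) = (74.8×10³)(7.1⁴)/(8·58.0³·12) = 10.148 N/mm
U = ½kδ² = 0.5 × 10.148 × 28.1² = 4006.5 N·mm = 4.0065 J

4.01 J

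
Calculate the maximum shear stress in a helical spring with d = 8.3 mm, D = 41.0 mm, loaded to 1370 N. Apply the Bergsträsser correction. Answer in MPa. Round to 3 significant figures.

325 MPa

Spring index C = D/d = 41.0/8.3 = 4.9398
K_B = (4C+2)/(4C−3) = 21.759/16.759 = 1.2983
τ₀ = 8FD/(πd³) = 8·1370·41.0/(π·8.3³) = 449360/1796.3 = 250.16 MPa
τ_max = K·τ₀ = 1.2983 × 250.16 = 324.79 MPa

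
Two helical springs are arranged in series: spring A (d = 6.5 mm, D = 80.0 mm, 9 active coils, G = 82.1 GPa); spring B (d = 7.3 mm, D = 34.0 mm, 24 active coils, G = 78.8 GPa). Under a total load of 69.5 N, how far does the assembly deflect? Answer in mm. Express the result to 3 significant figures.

k_A = Gd⁴/(8D³N_a) = (82.1×10³)(6.5⁴)/(8·80.0³·9) = 3.9755 N/mm
k_B = Gd⁴/(8D³N_a) = (78.8×10³)(7.3⁴)/(8·34.0³·24) = 29.654 N/mm
Series: 1/k_eq = 1/3.9755 + 1/29.654 = 0.28526; k_eq = 3.5056 N/mm
δ = F/k_eq = 69.5/3.5056 = 19.826 mm

19.8 mm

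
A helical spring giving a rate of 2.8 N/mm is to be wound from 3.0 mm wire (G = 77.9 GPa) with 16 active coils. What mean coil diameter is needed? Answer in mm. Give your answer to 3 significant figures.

D = (Gd⁴/(8N_a·k))^(1/3) = (77.9×10³·3.0⁴/(8·16·2.8))^(1/3)
  = (17605.7)^(1/3) = 26.0147 mm

26.0 mm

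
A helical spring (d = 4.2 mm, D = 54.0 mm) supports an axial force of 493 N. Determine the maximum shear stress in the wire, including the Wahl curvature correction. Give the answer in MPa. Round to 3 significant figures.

1020 MPa

Spring index C = D/d = 54.0/4.2 = 12.8571
K_W = (4C−1)/(4C−4) + 0.615/C = 50.429/47.429 + 0.0478 = 1.1111
τ₀ = 8FD/(πd³) = 8·493·54.0/(π·4.2³) = 212976/232.75 = 915.02 MPa
τ_max = K·τ₀ = 1.1111 × 915.02 = 1016.7 MPa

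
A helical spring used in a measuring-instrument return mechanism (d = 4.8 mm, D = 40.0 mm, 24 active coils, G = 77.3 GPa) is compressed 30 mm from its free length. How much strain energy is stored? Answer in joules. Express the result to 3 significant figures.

k = Gd⁴/(8D³N_a) = (77.3×10³)(4.8⁴)/(8·40.0³·24) = 3.3394 N/mm
U = ½kδ² = 0.5 × 3.3394 × 30² = 1502.7 N·mm = 1.5027 J

1.50 J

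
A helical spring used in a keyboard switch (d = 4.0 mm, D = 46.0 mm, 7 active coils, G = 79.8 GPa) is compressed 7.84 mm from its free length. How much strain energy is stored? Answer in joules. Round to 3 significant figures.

0.115 J

k = Gd⁴/(8D³N_a) = (79.8×10³)(4.0⁴)/(8·46.0³·7) = 3.7478 N/mm
U = ½kδ² = 0.5 × 3.7478 × 7.84² = 115.18 N·mm = 0.11518 J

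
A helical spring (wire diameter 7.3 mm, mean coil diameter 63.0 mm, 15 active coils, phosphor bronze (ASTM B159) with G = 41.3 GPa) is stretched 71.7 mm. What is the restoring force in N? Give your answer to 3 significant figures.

k = Gd⁴/(8D³N_a) = (41.3×10³)(7.3⁴)/(8·63.0³·15) = 3.9088 N/mm
F = k·δ = 3.9088 × 71.7 = 280.26 N

280 N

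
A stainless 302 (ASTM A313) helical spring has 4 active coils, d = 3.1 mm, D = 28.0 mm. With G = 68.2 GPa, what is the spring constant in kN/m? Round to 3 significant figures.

8.97 kN/m

k = Gd⁴/(8D³N_a) = (68.2×10³ × 3.1⁴) / (8 × 28.0³ × 4)
  = 6.29841e+06 / 702464 = 8.9662 N/mm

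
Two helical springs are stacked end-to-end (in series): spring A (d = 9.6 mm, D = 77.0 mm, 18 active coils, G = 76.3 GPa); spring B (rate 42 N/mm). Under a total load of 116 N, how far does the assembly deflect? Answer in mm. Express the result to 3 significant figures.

14.5 mm

k_A = Gd⁴/(8D³N_a) = (76.3×10³)(9.6⁴)/(8·77.0³·18) = 9.8577 N/mm
Series: 1/k_eq = 1/9.8577 + 1/42 = 0.12525; k_eq = 7.9838 N/mm
δ = F/k_eq = 116/7.9838 = 14.529 mm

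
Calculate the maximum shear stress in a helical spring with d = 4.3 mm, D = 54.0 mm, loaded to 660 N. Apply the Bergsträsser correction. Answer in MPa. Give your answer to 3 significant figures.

1260 MPa

Spring index C = D/d = 54.0/4.3 = 12.5581
K_B = (4C+2)/(4C−3) = 52.233/47.233 = 1.1059
τ₀ = 8FD/(πd³) = 8·660·54.0/(π·4.3³) = 285120/249.78 = 1141.5 MPa
τ_max = K·τ₀ = 1.1059 × 1141.5 = 1262.3 MPa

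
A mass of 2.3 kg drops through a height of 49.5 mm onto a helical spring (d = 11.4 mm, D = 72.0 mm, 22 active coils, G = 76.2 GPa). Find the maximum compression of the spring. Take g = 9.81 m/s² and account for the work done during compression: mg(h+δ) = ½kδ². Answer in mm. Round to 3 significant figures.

k = Gd⁴/(8D³N_a) = (76.2×10³)(11.4⁴)/(8·72.0³·22) = 19.591 N/mm
W = mg = 2.3 × 9.81 = 22.563 N
½kδ² − Wδ − Wh = 0 → δ = (W + √(W² + 2kWh))/k
δ = (22.563 + √(509.09 + 43761.9))/19.591 = (22.563 + 210.41)/19.591 = 11.891 mm

11.9 mm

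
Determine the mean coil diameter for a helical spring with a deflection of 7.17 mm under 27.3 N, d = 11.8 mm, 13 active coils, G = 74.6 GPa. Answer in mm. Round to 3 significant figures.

Required rate k = F/δ = 27.3/7.17 = 3.8075 N/mm
D = (Gd⁴/(8N_a·k))^(1/3) = (74.6×10³·11.8⁴/(8·13·3.8075))^(1/3)
  = (3.6525e+06)^(1/3) = 154.0033 mm

154 mm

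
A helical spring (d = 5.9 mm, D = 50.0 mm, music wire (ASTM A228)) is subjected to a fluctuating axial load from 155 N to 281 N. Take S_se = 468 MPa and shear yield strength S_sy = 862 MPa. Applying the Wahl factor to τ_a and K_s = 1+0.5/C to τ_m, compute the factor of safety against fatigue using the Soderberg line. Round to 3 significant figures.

C = D/d = 50.0/5.9 = 8.4746; K_W = (4C−1)/(4C−4)+0.615/C = 1.1729; K_s = 1+0.5/C = 1.0590
F_a = (F_max−F_min)/2 = 63 N; F_m = (F_max+F_min)/2 = 218 N
τ_a = K_W·8F_aD/(πd³) = 1.1729 × 39.057 = 45.81 MPa
τ_m = K_s·8F_mD/(πd³) = 1.0590 × 135.15 = 143.12 MPa
Soderberg: 1/n_f = τ_a/S_se + τ_m/S_sy = 45.81/468 + 143.12/862 = 0.09788 + 0.16603 = 0.26392
n_f = 1/0.26392 = 3.789

3.79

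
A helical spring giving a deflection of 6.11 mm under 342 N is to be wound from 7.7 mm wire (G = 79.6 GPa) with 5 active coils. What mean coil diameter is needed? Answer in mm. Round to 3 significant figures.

50.0 mm

Required rate k = F/δ = 342/6.11 = 55.974 N/mm
D = (Gd⁴/(8N_a·k))^(1/3) = (79.6×10³·7.7⁴/(8·5·55.974))^(1/3)
  = (124977)^(1/3) = 49.9970 mm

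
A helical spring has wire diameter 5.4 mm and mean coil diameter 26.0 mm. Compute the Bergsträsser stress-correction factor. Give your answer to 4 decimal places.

1.3075

C = D/d = 26.0/5.4 = 4.8148
K_B = (4C+2)/(4C−3) = 21.259/16.259 = 1.3075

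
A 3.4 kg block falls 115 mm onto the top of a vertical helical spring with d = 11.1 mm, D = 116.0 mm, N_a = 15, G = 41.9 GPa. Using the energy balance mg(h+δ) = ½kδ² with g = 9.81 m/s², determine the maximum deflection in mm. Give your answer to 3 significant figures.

k = Gd⁴/(8D³N_a) = (41.9×10³)(11.1⁴)/(8·116.0³·15) = 3.3959 N/mm
W = mg = 3.4 × 9.81 = 33.354 N
½kδ² − Wδ − Wh = 0 → δ = (W + √(W² + 2kWh))/k
δ = (33.354 + √(1112.5 + 26051.1))/3.3959 = (33.354 + 164.81)/3.3959 = 58.356 mm

58.4 mm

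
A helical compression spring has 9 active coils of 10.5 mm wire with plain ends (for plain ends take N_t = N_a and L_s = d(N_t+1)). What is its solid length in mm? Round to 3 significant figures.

105 mm

plain ends: N_t = N_a = 9
L_s = d·(N_t+1) = 10.5 × 10 = 105 mm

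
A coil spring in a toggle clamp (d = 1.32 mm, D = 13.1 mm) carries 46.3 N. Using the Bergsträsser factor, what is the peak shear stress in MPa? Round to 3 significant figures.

763 MPa

Spring index C = D/d = 13.1/1.32 = 9.9242
K_B = (4C+2)/(4C−3) = 41.697/36.697 = 1.1363
τ₀ = 8FD/(πd³) = 8·46.3·13.1/(π·1.32³) = 4852.24/7.2256 = 671.54 MPa
τ_max = K·τ₀ = 1.1363 × 671.54 = 763.04 MPa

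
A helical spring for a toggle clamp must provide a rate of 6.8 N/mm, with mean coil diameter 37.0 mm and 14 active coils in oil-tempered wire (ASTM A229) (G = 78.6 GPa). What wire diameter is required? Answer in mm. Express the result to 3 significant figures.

d = (8D³N_a·k / G)^(1/4) = (8·37.0³·14·6.8 / (78.6×10³))^0.25
  = (490.81)^0.25 = 4.7068 mm

4.71 mm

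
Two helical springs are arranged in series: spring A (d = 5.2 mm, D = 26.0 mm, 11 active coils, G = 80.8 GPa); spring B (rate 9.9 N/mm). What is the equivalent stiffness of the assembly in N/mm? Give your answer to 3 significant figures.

7.86 N/mm

k_A = Gd⁴/(8D³N_a) = (80.8×10³)(5.2⁴)/(8·26.0³·11) = 38.196 N/mm
Series: 1/k_eq = 1/38.196 + 1/9.9 = 0.12719; k_eq = 7.8622 N/mm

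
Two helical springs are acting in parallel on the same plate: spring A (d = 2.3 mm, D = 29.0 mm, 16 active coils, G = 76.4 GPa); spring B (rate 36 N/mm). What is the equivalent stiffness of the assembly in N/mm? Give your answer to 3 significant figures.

k_A = Gd⁴/(8D³N_a) = (76.4×10³)(2.3⁴)/(8·29.0³·16) = 0.68486 N/mm
Parallel: k_eq = 0.68486 + 36 = 36.685 N/mm

36.7 N/mm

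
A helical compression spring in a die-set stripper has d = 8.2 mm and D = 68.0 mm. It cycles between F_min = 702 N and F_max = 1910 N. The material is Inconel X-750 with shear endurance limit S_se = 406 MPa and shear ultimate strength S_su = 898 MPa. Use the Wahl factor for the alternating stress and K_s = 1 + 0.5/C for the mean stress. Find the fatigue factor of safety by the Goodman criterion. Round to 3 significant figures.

C = D/d = 68.0/8.2 = 8.2927; K_W = (4C−1)/(4C−4)+0.615/C = 1.1770; K_s = 1+0.5/C = 1.0603
F_a = (F_max−F_min)/2 = 604 N; F_m = (F_max+F_min)/2 = 1306 N
τ_a = K_W·8F_aD/(πd³) = 1.1770 × 189.69 = 223.27 MPa
τ_m = K_s·8F_mD/(πd³) = 1.0603 × 410.16 = 434.89 MPa
Goodman: 1/n_f = τ_a/S_se + τ_m/S_su = 223.27/406 + 434.89/898 = 0.54992 + 0.48428 = 1.0342
n_f = 1/1.0342 = 0.9669

0.967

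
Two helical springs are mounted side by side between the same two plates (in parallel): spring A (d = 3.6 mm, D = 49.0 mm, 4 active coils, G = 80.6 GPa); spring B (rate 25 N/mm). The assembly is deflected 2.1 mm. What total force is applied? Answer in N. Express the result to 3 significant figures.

k_A = Gd⁴/(8D³N_a) = (80.6×10³)(3.6⁴)/(8·49.0³·4) = 3.5959 N/mm
Parallel: k_eq = 3.5959 + 25 = 28.596 N/mm
F = k_eq·δ = 28.596·2.1 = 60.051 N

60.1 N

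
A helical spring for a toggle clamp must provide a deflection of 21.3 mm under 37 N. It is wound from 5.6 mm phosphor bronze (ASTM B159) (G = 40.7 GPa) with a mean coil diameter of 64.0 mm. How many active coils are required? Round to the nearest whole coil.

11

Required rate k = F/δ = 37/21.3 = 1.7371 N/mm
N_a = Gd⁴/(8D³k) = (40.7×10³ × 5.6⁴)/(8 × 64.0³ × 1.7371)
    = 4.00264e+07 / 3.64294e+06 = 10.99 → 11 coils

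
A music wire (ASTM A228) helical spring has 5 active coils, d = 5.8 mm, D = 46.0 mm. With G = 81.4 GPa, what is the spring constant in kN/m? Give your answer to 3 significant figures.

k = Gd⁴/(8D³N_a) = (81.4×10³ × 5.8⁴) / (8 × 46.0³ × 5)
  = 9.21163e+07 / 3.89344e+06 = 23.659 N/mm

23.7 kN/m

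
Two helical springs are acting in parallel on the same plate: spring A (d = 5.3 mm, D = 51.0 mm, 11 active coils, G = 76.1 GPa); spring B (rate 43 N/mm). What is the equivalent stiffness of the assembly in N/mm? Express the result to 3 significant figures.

k_A = Gd⁴/(8D³N_a) = (76.1×10³)(5.3⁴)/(8·51.0³·11) = 5.1439 N/mm
Parallel: k_eq = 5.1439 + 43 = 48.144 N/mm

48.1 N/mm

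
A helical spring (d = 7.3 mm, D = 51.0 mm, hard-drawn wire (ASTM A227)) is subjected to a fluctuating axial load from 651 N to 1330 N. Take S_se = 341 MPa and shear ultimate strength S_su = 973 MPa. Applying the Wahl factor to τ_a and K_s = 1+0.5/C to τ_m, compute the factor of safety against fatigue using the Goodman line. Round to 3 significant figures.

C = D/d = 51.0/7.3 = 6.9863; K_W = (4C−1)/(4C−4)+0.615/C = 1.2133; K_s = 1+0.5/C = 1.0716
F_a = (F_max−F_min)/2 = 339.5 N; F_m = (F_max+F_min)/2 = 990.5 N
τ_a = K_W·8F_aD/(πd³) = 1.2133 × 113.34 = 137.52 MPa
τ_m = K_s·8F_mD/(πd³) = 1.0716 × 330.67 = 354.34 MPa
Goodman: 1/n_f = τ_a/S_se + τ_m/S_su = 137.52/341 + 354.34/973 = 0.40327 + 0.36417 = 0.76744
n_f = 1/0.76744 = 1.303

1.30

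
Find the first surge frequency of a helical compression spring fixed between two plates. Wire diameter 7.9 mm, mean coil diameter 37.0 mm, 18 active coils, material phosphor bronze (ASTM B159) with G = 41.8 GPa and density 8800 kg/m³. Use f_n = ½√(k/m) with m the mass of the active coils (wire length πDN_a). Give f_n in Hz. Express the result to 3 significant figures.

78.6 Hz

k = Gd⁴/(8D³N_a) = (41.8×10³)(7.9⁴)/(8·37.0³·18) = 22.321 N/mm = 22321 N/m
Wire length L = πDN_a = π·37.0·18 = 2092.3 mm
m = ρ·(πd²/4)·L = 8800 × 49.017×10⁻⁶ m² × 2.0923 m = 0.90251 kg
f_n = ½√(k/m) = 0.5·√(22321/0.90251) = 0.5·√(24732) = 78.633 Hz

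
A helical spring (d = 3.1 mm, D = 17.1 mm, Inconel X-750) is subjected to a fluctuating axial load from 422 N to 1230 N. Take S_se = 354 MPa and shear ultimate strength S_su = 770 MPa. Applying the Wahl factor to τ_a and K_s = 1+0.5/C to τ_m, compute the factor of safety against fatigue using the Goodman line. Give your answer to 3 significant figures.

0.260

C = D/d = 17.1/3.1 = 5.5161; K_W = (4C−1)/(4C−4)+0.615/C = 1.2776; K_s = 1+0.5/C = 1.0906
F_a = (F_max−F_min)/2 = 404 N; F_m = (F_max+F_min)/2 = 826 N
τ_a = K_W·8F_aD/(πd³) = 1.2776 × 590.52 = 754.42 MPa
τ_m = K_s·8F_mD/(πd³) = 1.0906 × 1207.3 = 1316.8 MPa
Goodman: 1/n_f = τ_a/S_se + τ_m/S_su = 754.42/354 + 1316.8/770 = 2.13114 + 1.71011 = 3.8412
n_f = 1/3.8412 = 0.2603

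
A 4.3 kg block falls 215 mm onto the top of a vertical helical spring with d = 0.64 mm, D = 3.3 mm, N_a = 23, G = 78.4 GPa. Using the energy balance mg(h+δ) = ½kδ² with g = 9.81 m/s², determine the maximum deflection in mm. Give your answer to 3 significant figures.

k = Gd⁴/(8D³N_a) = (78.4×10³)(0.64⁴)/(8·3.3³·23) = 1.9892 N/mm
W = mg = 4.3 × 9.81 = 42.183 N
½kδ² − Wδ − Wh = 0 → δ = (W + √(W² + 2kWh))/k
δ = (42.183 + √(1779.4 + 36081.3))/1.9892 = (42.183 + 194.58)/1.9892 = 119.02 mm

119 mm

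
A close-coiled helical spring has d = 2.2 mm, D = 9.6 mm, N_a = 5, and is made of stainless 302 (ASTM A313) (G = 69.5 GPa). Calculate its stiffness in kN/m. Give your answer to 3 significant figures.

46.0 kN/m

k = Gd⁴/(8D³N_a) = (69.5×10³ × 2.2⁴) / (8 × 9.6³ × 5)
  = 1.62808e+06 / 35389.4 = 46.005 N/mm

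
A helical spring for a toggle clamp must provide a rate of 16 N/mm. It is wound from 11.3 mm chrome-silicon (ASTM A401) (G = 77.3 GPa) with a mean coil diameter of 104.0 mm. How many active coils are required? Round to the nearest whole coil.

N_a = Gd⁴/(8D³k) = (77.3×10³ × 11.3⁴)/(8 × 104.0³ × 16)
    = 1.26036e+09 / 1.43983e+08 = 8.754 → 9 coils

9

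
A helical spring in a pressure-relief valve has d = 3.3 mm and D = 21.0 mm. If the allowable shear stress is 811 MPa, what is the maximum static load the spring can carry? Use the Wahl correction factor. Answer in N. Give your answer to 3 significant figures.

C = D/d = 21.0/3.3 = 6.3636
K_W = (4C−1)/(4C−4) + 0.615/C = 24.455/21.455 + 0.0966 = 1.2365
τ_max = K·8FD/(πd³) → F_max = τ_allow·πd³/(8DK)
F_max = 811·π·3.3³/(8·21.0·1.2365) = 91561/207.73 = 440.78 N

441 N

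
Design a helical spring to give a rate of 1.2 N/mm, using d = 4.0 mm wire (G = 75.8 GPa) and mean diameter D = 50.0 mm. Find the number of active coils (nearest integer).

N_a = Gd⁴/(8D³k) = (75.8×10³ × 4.0⁴)/(8 × 50.0³ × 1.2)
    = 1.94048e+07 / 1.2e+06 = 16.17 → 16 coils

16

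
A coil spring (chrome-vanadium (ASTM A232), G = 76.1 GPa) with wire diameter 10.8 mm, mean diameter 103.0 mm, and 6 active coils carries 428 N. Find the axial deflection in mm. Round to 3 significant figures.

k = Gd⁴/(8D³N_a) = (76.1×10³)(10.8⁴)/(8·103.0³·6) = 19.739 N/mm
δ = F/k = 428 / 19.739 = 21.683 mm

21.7 mm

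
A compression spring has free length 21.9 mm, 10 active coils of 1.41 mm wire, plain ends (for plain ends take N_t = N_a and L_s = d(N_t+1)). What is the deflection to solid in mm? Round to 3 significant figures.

6.39 mm

N_t = 10; L_s = 1.41·11 = 15.51 mm
δ_solid = L₀ − L_s = 21.9 − 15.51 = 6.39 mm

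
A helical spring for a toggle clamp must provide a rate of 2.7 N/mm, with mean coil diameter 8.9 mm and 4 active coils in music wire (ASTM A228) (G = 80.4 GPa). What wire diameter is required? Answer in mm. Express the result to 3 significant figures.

0.933 mm

d = (8D³N_a·k / G)^(1/4) = (8·8.9³·4·2.7 / (80.4×10³))^0.25
  = (0.75758)^0.25 = 0.9329 mm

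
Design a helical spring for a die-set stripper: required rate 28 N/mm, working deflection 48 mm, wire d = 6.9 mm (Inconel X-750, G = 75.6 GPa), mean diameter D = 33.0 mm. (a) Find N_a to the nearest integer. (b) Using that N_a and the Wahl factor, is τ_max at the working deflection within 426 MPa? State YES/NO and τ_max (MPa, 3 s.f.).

(a) 21 coils; (b) NO, τ_max = 462 MPa

N_a = Gd⁴/(8D³k) = (75.6×10³)(6.9⁴)/(8·33.0³·28) = 21.29 → N_a = 21
Actual rate k = Gd⁴/(8D³·21) = 28.384 N/mm
Working load F = kδ = 28.384·48 = 1362.4 N
C = 33.0/6.9 = 4.7826; K_W = (4C−1)/(4C−4)+0.615/C = 1.3269
τ_max = K_W·8FD/(πd³) = 1.3269·348.51 = 462.43 MPa
τ_max > 426 MPa → exceeds allowable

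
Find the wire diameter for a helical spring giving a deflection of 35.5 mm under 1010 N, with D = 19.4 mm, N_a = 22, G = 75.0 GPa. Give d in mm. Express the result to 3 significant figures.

Required rate k = F/δ = 1010/35.5 = 28.451 N/mm
d = (8D³N_a·k / G)^(1/4) = (8·19.4³·22·28.451 / (75.0×10³))^0.25
  = (487.47)^0.25 = 4.6988 mm

4.70 mm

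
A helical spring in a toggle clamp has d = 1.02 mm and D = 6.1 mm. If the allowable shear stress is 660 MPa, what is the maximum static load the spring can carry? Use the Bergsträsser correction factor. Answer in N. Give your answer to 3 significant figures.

36.4 N

C = D/d = 6.1/1.02 = 5.9804
K_B = (4C+2)/(4C−3) = 25.922/20.922 = 1.2390
τ_max = K·8FD/(πd³) → F_max = τ_allow·πd³/(8DK)
F_max = 660·π·1.02³/(8·6.1·1.2390) = 2200.4/60.463 = 36.392 N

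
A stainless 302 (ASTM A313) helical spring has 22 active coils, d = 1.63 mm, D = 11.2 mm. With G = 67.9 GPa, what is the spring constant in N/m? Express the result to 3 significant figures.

1940 N/m

k = Gd⁴/(8D³N_a) = (67.9×10³ × 1.63⁴) / (8 × 11.2³ × 22)
  = 479314 / 247267 = 1.9384 N/mm = 1938.4 N/m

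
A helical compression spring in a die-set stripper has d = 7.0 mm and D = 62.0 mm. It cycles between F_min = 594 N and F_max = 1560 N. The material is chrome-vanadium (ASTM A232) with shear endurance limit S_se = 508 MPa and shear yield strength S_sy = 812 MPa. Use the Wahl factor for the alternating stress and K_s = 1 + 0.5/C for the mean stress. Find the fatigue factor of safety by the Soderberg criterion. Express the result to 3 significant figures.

C = D/d = 62.0/7.0 = 8.8571; K_W = (4C−1)/(4C−4)+0.615/C = 1.1649; K_s = 1+0.5/C = 1.0565
F_a = (F_max−F_min)/2 = 483 N; F_m = (F_max+F_min)/2 = 1077 N
τ_a = K_W·8F_aD/(πd³) = 1.1649 × 222.32 = 258.98 MPa
τ_m = K_s·8F_mD/(πd³) = 1.0565 × 495.74 = 523.72 MPa
Soderberg: 1/n_f = τ_a/S_se + τ_m/S_sy = 258.98/508 + 523.72/812 = 0.50981 + 0.64498 = 1.1548
n_f = 1/1.1548 = 0.866

0.866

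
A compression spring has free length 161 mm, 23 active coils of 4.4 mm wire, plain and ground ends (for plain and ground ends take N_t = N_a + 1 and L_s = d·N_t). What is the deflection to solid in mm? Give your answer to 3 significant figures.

55.4 mm

N_t = 24; L_s = 4.4·24 = 105.6 mm
δ_solid = L₀ − L_s = 161 − 105.6 = 55.4 mm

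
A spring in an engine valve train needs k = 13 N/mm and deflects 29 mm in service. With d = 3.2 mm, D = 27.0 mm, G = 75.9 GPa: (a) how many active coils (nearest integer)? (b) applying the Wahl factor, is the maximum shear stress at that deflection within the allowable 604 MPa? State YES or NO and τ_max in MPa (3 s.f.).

N_a = Gd⁴/(8D³k) = (75.9×10³)(3.2⁴)/(8·27.0³·13) = 3.888 → N_a = 4
Actual rate k = Gd⁴/(8D³·4) = 12.636 N/mm
Working load F = kδ = 12.636·29 = 366.44 N
C = 27.0/3.2 = 8.4375; K_W = (4C−1)/(4C−4)+0.615/C = 1.1737
τ_max = K_W·8FD/(πd³) = 1.1737·768.87 = 902.44 MPa
τ_max > 604 MPa → exceeds allowable

(a) 4 coils; (b) NO, τ_max = 902 MPa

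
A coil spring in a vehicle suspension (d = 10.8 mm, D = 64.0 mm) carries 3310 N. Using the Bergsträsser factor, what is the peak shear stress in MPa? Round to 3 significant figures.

Spring index C = D/d = 64.0/10.8 = 5.9259
K_B = (4C+2)/(4C−3) = 25.704/20.704 = 1.2415
τ₀ = 8FD/(πd³) = 8·3310·64.0/(π·10.8³) = 1.69472e+06/3957.5 = 428.23 MPa
τ_max = K·τ₀ = 1.2415 × 428.23 = 531.65 MPa

532 MPa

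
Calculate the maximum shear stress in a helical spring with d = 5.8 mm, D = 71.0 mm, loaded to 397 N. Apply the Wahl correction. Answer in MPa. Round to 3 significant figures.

411 MPa

Spring index C = D/d = 71.0/5.8 = 12.2414
K_W = (4C−1)/(4C−4) + 0.615/C = 47.966/44.966 + 0.0502 = 1.1170
τ₀ = 8FD/(πd³) = 8·397·71.0/(π·5.8³) = 225496/612.96 = 367.88 MPa
τ_max = K·τ₀ = 1.1170 × 367.88 = 410.91 MPa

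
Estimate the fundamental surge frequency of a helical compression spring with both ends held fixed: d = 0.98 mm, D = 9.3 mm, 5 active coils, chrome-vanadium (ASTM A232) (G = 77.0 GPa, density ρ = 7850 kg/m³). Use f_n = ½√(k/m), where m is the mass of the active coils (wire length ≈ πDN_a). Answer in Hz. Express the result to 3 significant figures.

k = Gd⁴/(8D³N_a) = (77.0×10³)(0.98⁴)/(8·9.3³·5) = 2.2074 N/mm = 2207.4 N/m
Wire length L = πDN_a = π·9.3·5 = 146.08 mm
m = ρ·(πd²/4)·L = 7850 × 0.7543×10⁻⁶ m² × 0.14608 m = 0.000865 kg
f_n = ½√(k/m) = 0.5·√(2207.4/0.000865) = 0.5·√(2.5519e+06) = 798.74 Hz

799 Hz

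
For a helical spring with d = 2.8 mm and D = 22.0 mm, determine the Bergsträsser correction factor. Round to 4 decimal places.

1.1759

C = D/d = 22.0/2.8 = 7.8571
K_B = (4C+2)/(4C−3) = 33.429/28.429 = 1.1759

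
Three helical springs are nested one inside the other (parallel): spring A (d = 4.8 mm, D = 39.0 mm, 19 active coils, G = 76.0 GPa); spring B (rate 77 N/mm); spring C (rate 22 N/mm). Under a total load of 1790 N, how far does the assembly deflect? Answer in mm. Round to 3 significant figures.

k_A = Gd⁴/(8D³N_a) = (76.0×10³)(4.8⁴)/(8·39.0³·19) = 4.4745 N/mm
Parallel: k_eq = 4.4745 + 77 + 22 = 103.47 N/mm
δ = F/k_eq = 1790/103.47 = 17.299 mm

17.3 mm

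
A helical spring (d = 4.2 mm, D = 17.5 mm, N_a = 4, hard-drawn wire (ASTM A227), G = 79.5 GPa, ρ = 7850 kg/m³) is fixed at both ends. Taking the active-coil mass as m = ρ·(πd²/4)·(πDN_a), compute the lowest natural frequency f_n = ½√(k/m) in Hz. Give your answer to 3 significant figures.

1230 Hz

k = Gd⁴/(8D³N_a) = (79.5×10³)(4.2⁴)/(8·17.5³·4) = 144.24 N/mm = 1.4424e+05 N/m
Wire length L = πDN_a = π·17.5·4 = 219.91 mm
m = ρ·(πd²/4)·L = 7850 × 13.854×10⁻⁶ m² × 0.21991 m = 0.023917 kg
f_n = ½√(k/m) = 0.5·√(1.4424e+05/0.023917) = 0.5·√(6.0311e+06) = 1227.9 Hz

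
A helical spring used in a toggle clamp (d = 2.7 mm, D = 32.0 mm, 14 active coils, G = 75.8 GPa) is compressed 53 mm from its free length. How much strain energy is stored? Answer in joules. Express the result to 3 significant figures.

1.54 J

k = Gd⁴/(8D³N_a) = (75.8×10³)(2.7⁴)/(8·32.0³·14) = 1.0976 N/mm
U = ½kδ² = 0.5 × 1.0976 × 53² = 1541.6 N·mm = 1.5416 J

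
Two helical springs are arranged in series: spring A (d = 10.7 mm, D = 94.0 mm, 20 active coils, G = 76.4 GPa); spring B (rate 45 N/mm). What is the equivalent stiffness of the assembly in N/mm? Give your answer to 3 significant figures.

6.45 N/mm

k_A = Gd⁴/(8D³N_a) = (76.4×10³)(10.7⁴)/(8·94.0³·20) = 7.5357 N/mm
Series: 1/k_eq = 1/7.5357 + 1/45 = 0.15492; k_eq = 6.4548 N/mm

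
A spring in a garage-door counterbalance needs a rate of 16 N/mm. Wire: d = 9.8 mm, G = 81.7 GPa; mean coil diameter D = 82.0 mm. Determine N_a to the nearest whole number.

11

N_a = Gd⁴/(8D³k) = (81.7×10³ × 9.8⁴)/(8 × 82.0³ × 16)
    = 7.53575e+08 / 7.05751e+07 = 10.68 → 11 coils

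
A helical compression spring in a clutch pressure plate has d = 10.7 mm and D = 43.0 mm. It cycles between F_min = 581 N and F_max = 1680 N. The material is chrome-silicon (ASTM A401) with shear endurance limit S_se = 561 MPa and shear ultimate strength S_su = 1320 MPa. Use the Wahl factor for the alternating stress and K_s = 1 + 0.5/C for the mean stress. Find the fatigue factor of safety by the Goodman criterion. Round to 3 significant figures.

C = D/d = 43.0/10.7 = 4.0187; K_W = (4C−1)/(4C−4)+0.615/C = 1.4015; K_s = 1+0.5/C = 1.1244
F_a = (F_max−F_min)/2 = 549.5 N; F_m = (F_max+F_min)/2 = 1130.5 N
τ_a = K_W·8F_aD/(πd³) = 1.4015 × 49.116 = 68.836 MPa
τ_m = K_s·8F_mD/(πd³) = 1.1244 × 101.05 = 113.62 MPa
Goodman: 1/n_f = τ_a/S_se + τ_m/S_su = 68.836/561 + 113.62/1320 = 0.12270 + 0.08608 = 0.20878
n_f = 1/0.20878 = 4.79

4.79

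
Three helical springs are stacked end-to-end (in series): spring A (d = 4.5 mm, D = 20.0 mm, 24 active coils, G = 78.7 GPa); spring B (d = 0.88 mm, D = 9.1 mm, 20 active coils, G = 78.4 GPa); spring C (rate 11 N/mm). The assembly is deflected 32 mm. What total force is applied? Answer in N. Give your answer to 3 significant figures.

k_A = Gd⁴/(8D³N_a) = (78.7×10³)(4.5⁴)/(8·20.0³·24) = 21.01 N/mm
k_B = Gd⁴/(8D³N_a) = (78.4×10³)(0.88⁴)/(8·9.1³·20) = 0.38994 N/mm
Series: 1/k_eq = 1/21.01 + 1/0.38994 + 1/11 = 2.703; k_eq = 0.36996 N/mm
F = k_eq·δ = 0.36996·32 = 11.839 N

11.8 N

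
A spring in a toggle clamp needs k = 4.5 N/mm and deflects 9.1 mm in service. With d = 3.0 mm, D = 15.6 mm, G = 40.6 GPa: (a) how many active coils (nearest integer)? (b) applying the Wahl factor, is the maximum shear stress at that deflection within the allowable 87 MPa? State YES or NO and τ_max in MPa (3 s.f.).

(a) 24 coils; (b) YES, τ_max = 78.3 MPa

N_a = Gd⁴/(8D³k) = (40.6×10³)(3.0⁴)/(8·15.6³·4.5) = 24.06 → N_a = 24
Actual rate k = Gd⁴/(8D³·24) = 4.5117 N/mm
Working load F = kδ = 4.5117·9.1 = 41.056 N
C = 15.6/3.0 = 5.2000; K_W = (4C−1)/(4C−4)+0.615/C = 1.2968
τ_max = K_W·8FD/(πd³) = 1.2968·60.406 = 78.337 MPa
τ_max ≤ 87 MPa → acceptable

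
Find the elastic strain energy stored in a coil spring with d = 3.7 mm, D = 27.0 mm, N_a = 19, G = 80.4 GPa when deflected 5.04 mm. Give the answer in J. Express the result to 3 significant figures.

0.0640 J

k = Gd⁴/(8D³N_a) = (80.4×10³)(3.7⁴)/(8·27.0³·19) = 5.0365 N/mm
U = ½kδ² = 0.5 × 5.0365 × 5.04² = 63.967 N·mm = 0.063967 J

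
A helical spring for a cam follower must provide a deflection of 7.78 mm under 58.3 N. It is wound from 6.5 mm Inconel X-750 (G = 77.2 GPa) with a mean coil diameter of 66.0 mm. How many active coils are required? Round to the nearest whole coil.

8

Required rate k = F/δ = 58.3/7.78 = 7.4936 N/mm
N_a = Gd⁴/(8D³k) = (77.2×10³ × 6.5⁴)/(8 × 66.0³ × 7.4936)
    = 1.37807e+08 / 1.7235e+07 = 7.996 → 8 coils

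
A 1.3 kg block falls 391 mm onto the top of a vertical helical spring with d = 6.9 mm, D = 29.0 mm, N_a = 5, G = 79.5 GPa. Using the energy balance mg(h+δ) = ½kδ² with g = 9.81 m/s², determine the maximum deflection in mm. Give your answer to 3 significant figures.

k = Gd⁴/(8D³N_a) = (79.5×10³)(6.9⁴)/(8·29.0³·5) = 184.72 N/mm
W = mg = 1.3 × 9.81 = 12.753 N
½kδ² − Wδ − Wh = 0 → δ = (W + √(W² + 2kWh))/k
δ = (12.753 + √(162.64 + 1.84217e+06))/184.72 = (12.753 + 1357.3)/184.72 = 7.4171 mm

7.42 mm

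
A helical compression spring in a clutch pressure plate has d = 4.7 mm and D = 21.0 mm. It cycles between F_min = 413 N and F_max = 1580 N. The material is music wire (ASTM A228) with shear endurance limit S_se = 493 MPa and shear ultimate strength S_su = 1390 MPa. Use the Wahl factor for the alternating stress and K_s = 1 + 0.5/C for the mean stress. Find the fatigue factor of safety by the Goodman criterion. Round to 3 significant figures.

C = D/d = 21.0/4.7 = 4.4681; K_W = (4C−1)/(4C−4)+0.615/C = 1.3539; K_s = 1+0.5/C = 1.1119
F_a = (F_max−F_min)/2 = 583.5 N; F_m = (F_max+F_min)/2 = 996.5 N
τ_a = K_W·8F_aD/(πd³) = 1.3539 × 300.54 = 406.91 MPa
τ_m = K_s·8F_mD/(πd³) = 1.1119 × 513.27 = 570.7 MPa
Goodman: 1/n_f = τ_a/S_se + τ_m/S_su = 406.91/493 + 570.7/1390 = 0.82537 + 0.41058 = 1.2359
n_f = 1/1.2359 = 0.8091

0.809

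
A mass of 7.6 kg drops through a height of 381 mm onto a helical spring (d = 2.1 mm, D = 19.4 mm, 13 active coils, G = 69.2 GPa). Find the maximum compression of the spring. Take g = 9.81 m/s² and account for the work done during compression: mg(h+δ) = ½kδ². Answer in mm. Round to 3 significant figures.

k = Gd⁴/(8D³N_a) = (69.2×10³)(2.1⁴)/(8·19.4³·13) = 1.7723 N/mm
W = mg = 7.6 × 9.81 = 74.556 N
½kδ² − Wδ − Wh = 0 → δ = (W + √(W² + 2kWh))/k
δ = (74.556 + √(5558.6 + 100689))/1.7723 = (74.556 + 325.96)/1.7723 = 225.98 mm

226 mm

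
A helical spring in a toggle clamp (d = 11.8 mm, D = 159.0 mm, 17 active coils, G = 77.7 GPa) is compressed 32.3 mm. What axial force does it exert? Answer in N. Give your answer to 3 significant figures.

89.0 N

k = Gd⁴/(8D³N_a) = (77.7×10³)(11.8⁴)/(8·159.0³·17) = 2.7556 N/mm
F = k·δ = 2.7556 × 32.3 = 89.006 N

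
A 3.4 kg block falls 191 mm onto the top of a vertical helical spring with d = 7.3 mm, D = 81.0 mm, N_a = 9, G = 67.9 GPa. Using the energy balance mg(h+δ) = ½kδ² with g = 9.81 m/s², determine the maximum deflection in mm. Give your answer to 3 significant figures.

57.3 mm

k = Gd⁴/(8D³N_a) = (67.9×10³)(7.3⁴)/(8·81.0³·9) = 5.0393 N/mm
W = mg = 3.4 × 9.81 = 33.354 N
½kδ² − Wδ − Wh = 0 → δ = (W + √(W² + 2kWh))/k
δ = (33.354 + √(1112.5 + 64207.4))/5.0393 = (33.354 + 255.58)/5.0393 = 57.335 mm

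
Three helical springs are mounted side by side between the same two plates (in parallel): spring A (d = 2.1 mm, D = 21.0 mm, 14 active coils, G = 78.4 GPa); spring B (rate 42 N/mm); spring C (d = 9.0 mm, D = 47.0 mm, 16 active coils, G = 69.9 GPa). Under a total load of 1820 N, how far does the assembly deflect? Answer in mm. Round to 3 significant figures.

23.3 mm

k_A = Gd⁴/(8D³N_a) = (78.4×10³)(2.1⁴)/(8·21.0³·14) = 1.47 N/mm
k_C = Gd⁴/(8D³N_a) = (69.9×10³)(9.0⁴)/(8·47.0³·16) = 34.51 N/mm
Parallel: k_eq = 1.47 + 42 + 34.51 = 77.98 N/mm
δ = F/k_eq = 1820/77.98 = 23.339 mm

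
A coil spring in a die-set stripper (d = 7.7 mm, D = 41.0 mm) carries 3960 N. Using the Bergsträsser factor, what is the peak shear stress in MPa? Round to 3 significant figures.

Spring index C = D/d = 41.0/7.7 = 5.3247
K_B = (4C+2)/(4C−3) = 23.299/18.299 = 1.2732
τ₀ = 8FD/(πd³) = 8·3960·41.0/(π·7.7³) = 1.29888e+06/1434.2 = 905.62 MPa
τ_max = K·τ₀ = 1.2732 × 905.62 = 1153.1 MPa

1150 MPa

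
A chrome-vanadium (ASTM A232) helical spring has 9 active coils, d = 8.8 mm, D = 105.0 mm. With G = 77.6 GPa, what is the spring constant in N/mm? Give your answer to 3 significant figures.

k = Gd⁴/(8D³N_a) = (77.6×10³ × 8.8⁴) / (8 × 105.0³ × 9)
  = 4.65364e+08 / 8.3349e+07 = 5.5833 N/mm

5.58 N/mm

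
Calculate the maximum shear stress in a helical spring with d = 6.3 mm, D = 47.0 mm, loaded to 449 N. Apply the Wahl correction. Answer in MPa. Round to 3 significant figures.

Spring index C = D/d = 47.0/6.3 = 7.4603
K_W = (4C−1)/(4C−4) + 0.615/C = 28.841/25.841 + 0.0824 = 1.1985
τ₀ = 8FD/(πd³) = 8·449·47.0/(π·6.3³) = 168824/785.55 = 214.91 MPa
τ_max = K·τ₀ = 1.1985 × 214.91 = 257.58 MPa

258 MPa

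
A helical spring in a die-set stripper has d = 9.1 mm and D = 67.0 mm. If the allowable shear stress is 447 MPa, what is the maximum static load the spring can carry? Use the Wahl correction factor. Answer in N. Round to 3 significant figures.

C = D/d = 67.0/9.1 = 7.3626
K_W = (4C−1)/(4C−4) + 0.615/C = 28.451/25.451 + 0.0835 = 1.2014
τ_max = K·8FD/(πd³) → F_max = τ_allow·πd³/(8DK)
F_max = 447·π·9.1³/(8·67.0·1.2014) = 1.0582e+06/643.95 = 1643.3 N

1640 N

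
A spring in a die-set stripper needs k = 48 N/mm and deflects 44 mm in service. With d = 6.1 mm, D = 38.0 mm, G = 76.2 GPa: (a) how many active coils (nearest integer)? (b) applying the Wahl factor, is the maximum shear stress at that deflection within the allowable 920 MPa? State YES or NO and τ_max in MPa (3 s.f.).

N_a = Gd⁴/(8D³k) = (76.2×10³)(6.1⁴)/(8·38.0³·48) = 5.007 → N_a = 5
Actual rate k = Gd⁴/(8D³·5) = 48.069 N/mm
Working load F = kδ = 48.069·44 = 2115 N
C = 38.0/6.1 = 6.2295; K_W = (4C−1)/(4C−4)+0.615/C = 1.2421
τ_max = K_W·8FD/(πd³) = 1.2421·901.68 = 1120 MPa
τ_max > 920 MPa → exceeds allowable

(a) 5 coils; (b) NO, τ_max = 1120 MPa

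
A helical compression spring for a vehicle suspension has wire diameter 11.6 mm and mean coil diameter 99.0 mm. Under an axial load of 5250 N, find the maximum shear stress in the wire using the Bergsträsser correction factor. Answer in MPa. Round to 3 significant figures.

Spring index C = D/d = 99.0/11.6 = 8.5345
K_B = (4C+2)/(4C−3) = 36.138/31.138 = 1.1606
τ₀ = 8FD/(πd³) = 8·5250·99.0/(π·11.6³) = 4.158e+06/4903.7 = 847.93 MPa
τ_max = K·τ₀ = 1.1606 × 847.93 = 984.09 MPa

984 MPa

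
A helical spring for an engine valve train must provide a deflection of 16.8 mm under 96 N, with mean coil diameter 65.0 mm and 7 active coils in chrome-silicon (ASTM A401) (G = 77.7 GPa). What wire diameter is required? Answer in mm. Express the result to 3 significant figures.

5.80 mm

Required rate k = F/δ = 96/16.8 = 5.7143 N/mm
d = (8D³N_a·k / G)^(1/4) = (8·65.0³·7·5.7143 / (77.7×10³))^0.25
  = (1131)^0.25 = 5.7992 mm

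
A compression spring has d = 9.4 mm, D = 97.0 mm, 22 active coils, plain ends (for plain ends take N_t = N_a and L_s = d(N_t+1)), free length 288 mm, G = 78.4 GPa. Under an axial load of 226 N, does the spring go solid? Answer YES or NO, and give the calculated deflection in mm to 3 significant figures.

NO, δ = 59.3 mm

k = Gd⁴/(8D³N_a) = (78.4×10³)(9.4⁴)/(8·97.0³·22) = 3.8107 N/mm
N_t = 22; L_s = 9.4·23 = 216.2 mm; δ_solid = L₀ − L_s = 288 − 216.2 = 71.8 mm
δ = F/k = 226/3.8107 = 59.307 mm
δ < δ_solid → spring does not go solid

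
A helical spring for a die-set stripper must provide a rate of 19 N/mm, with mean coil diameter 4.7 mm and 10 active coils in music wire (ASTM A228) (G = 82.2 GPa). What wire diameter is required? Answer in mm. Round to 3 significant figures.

d = (8D³N_a·k / G)^(1/4) = (8·4.7³·10·19 / (82.2×10³))^0.25
  = (1.9198)^0.25 = 1.1771 mm

1.18 mm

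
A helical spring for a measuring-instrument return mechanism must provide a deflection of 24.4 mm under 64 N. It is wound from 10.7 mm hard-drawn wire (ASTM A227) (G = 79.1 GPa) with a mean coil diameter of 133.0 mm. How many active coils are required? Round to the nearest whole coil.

21

Required rate k = F/δ = 64/24.4 = 2.623 N/mm
N_a = Gd⁴/(8D³k) = (79.1×10³ × 10.7⁴)/(8 × 133.0³ × 2.623)
    = 1.03684e+09 / 4.93668e+07 = 21 → 21 coils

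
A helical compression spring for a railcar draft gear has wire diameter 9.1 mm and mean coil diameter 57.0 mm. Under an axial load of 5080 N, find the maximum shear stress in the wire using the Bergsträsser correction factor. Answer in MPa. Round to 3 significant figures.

Spring index C = D/d = 57.0/9.1 = 6.2637
K_B = (4C+2)/(4C−3) = 27.055/22.055 = 1.2267
τ₀ = 8FD/(πd³) = 8·5080·57.0/(π·9.1³) = 2.31648e+06/2367.4 = 978.49 MPa
τ_max = K·τ₀ = 1.2267 × 978.49 = 1200.3 MPa

1200 MPa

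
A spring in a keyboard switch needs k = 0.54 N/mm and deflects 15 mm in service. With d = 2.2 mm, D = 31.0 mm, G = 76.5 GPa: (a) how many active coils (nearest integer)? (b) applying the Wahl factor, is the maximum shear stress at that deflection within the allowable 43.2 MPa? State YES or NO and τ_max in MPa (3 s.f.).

N_a = Gd⁴/(8D³k) = (76.5×10³)(2.2⁴)/(8·31.0³·0.54) = 13.92 → N_a = 14
Actual rate k = Gd⁴/(8D³·14) = 0.53709 N/mm
Working load F = kδ = 0.53709·15 = 8.0564 N
C = 31.0/2.2 = 14.0909; K_W = (4C−1)/(4C−4)+0.615/C = 1.1009
τ_max = K_W·8FD/(πd³) = 1.1009·59.727 = 65.756 MPa
τ_max > 43.2 MPa → exceeds allowable

(a) 14 coils; (b) NO, τ_max = 65.8 MPa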